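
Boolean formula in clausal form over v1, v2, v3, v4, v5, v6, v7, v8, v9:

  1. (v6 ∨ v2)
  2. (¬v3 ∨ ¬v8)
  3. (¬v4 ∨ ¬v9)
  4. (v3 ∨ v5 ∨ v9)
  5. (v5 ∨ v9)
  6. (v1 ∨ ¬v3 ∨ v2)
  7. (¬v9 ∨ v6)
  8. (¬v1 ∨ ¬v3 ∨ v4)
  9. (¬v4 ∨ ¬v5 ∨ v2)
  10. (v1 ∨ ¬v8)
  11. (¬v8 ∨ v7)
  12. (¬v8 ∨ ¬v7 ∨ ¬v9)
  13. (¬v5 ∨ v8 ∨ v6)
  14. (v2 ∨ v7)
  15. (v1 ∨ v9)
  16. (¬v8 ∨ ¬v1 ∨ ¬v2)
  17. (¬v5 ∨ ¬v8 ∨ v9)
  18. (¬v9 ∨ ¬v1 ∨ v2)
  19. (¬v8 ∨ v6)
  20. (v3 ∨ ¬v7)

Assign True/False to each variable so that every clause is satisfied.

v1=T, v2=T, v3=T, v4=T, v5=T, v6=T, v7=F, v8=F, v9=F

v6 occurs only positively in the remaining clauses — set v6 = True.
Set v1 = True and propagate.
Set v2 = True and propagate.
  then v8 is forced to False.
For the remaining variables, v3 = True, v4 = True, v5 = True, v7 = False, v9 = False works.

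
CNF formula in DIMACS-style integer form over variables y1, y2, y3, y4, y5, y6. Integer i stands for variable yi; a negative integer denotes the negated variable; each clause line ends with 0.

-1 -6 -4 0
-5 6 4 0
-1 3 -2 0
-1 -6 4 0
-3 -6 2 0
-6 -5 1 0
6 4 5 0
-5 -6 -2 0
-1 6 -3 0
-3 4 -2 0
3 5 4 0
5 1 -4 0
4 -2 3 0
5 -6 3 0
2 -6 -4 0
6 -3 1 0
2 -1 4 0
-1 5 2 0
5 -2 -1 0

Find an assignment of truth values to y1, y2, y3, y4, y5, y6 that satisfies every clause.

y1=False, y2=True, y3=False, y4=True, y5=True, y6=False

Set y1 = False and propagate.
Try y2 = True.
Branch on y3: take y3 = False.
  then y4 is forced to True.
  then y5 is forced to True.
  then y6 is forced to False.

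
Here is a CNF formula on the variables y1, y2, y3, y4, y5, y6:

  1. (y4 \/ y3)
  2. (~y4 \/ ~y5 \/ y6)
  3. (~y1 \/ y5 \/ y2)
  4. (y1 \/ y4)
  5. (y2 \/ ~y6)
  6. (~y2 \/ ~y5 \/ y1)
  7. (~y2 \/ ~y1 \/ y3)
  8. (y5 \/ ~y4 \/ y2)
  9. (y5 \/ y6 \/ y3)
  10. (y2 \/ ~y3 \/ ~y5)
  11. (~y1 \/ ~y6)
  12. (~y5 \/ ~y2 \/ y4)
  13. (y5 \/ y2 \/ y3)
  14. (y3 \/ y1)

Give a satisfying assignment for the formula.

y1=F, y2=T, y3=T, y4=T, y5=F, y6=F

Branch on y1: take y1 = False.
  then y4 is forced to True.
  then y3 is forced to True.
Set y2 = True and propagate.
  then y5 is forced to False.
y6 is now unconstrained; take y6 = False.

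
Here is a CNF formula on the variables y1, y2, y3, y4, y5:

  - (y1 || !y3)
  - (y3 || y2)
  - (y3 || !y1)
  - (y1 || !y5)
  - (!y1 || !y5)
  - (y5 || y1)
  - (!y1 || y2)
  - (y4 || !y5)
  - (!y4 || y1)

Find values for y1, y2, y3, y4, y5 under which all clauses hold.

y1 = T, y2 = T, y3 = T, y4 = F, y5 = F

Check each clause:
  1. (y1 || !y3) — y1 is true.
  2. (y2 || y3) — y2 is true.
  3. (y3 || !y1) — y3 is true.
  4. (!y5 || y1) — y1 is true.
  5. (!y1 || !y5) — !y5 is true.
  6. (y1 || y5) — y1 is true.
  7. (!y1 || y2) — y2 is true.
  8. (y4 || !y5) — !y5 is true.
  9. (y1 || !y4) — y1 is true.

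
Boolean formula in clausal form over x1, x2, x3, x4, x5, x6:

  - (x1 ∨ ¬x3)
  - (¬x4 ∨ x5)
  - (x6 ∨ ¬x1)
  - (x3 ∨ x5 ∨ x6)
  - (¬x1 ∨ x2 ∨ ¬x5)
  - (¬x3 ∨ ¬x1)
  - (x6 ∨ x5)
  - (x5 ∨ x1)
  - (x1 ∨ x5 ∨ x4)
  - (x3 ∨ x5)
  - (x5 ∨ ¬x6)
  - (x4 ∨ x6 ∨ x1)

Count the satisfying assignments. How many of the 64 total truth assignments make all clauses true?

8

The models are:
  x1=0 x2=0 x3=0 x4=0 x5=1 x6=1
  x1=0 x2=0 x3=0 x4=1 x5=1 x6=0
  x1=0 x2=0 x3=0 x4=1 x5=1 x6=1
  x1=0 x2=1 x3=0 x4=0 x5=1 x6=1
  x1=0 x2=1 x3=0 x4=1 x5=1 x6=0
  x1=0 x2=1 x3=0 x4=1 x5=1 x6=1
  x1=1 x2=1 x3=0 x4=0 x5=1 x6=1
  x1=1 x2=1 x3=0 x4=1 x5=1 x6=1
Count: 8.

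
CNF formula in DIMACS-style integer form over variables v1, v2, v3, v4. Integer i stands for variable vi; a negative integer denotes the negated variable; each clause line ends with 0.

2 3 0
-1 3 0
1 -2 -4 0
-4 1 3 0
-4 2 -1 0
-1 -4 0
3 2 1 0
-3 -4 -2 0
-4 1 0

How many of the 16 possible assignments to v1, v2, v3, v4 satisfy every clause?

Satisfying assignments:
  v1=0 v2=0 v3=1 v4=0
  v1=0 v2=1 v3=0 v4=0
  v1=0 v2=1 v3=1 v4=0
  v1=1 v2=0 v3=1 v4=0
  v1=1 v2=1 v3=1 v4=0
That's 5 in total.

5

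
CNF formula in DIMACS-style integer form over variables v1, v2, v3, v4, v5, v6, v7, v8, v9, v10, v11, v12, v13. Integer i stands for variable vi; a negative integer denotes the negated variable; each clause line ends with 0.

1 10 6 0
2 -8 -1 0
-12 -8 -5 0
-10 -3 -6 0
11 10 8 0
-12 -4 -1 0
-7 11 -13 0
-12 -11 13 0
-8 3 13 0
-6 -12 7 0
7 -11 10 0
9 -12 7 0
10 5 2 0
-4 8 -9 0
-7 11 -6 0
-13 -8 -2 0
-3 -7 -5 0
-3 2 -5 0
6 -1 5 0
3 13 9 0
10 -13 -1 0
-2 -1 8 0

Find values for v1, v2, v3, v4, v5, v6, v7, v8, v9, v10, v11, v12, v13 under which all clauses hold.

Pure literal: v4 appears only negated; assign v4 = False.
Set v1 = False and propagate.
Set v2 = True and propagate.
For the remaining variables, v3 = True, v5 = False, v6 = False, v7 = True, v8 = False, v9 = True, v10 = True, v11 = False, v12 = True, v13 = False works.

v1=F  v2=T  v3=T  v4=F  v5=F  v6=F  v7=T  v8=F  v9=T  v10=T  v11=F  v12=T  v13=F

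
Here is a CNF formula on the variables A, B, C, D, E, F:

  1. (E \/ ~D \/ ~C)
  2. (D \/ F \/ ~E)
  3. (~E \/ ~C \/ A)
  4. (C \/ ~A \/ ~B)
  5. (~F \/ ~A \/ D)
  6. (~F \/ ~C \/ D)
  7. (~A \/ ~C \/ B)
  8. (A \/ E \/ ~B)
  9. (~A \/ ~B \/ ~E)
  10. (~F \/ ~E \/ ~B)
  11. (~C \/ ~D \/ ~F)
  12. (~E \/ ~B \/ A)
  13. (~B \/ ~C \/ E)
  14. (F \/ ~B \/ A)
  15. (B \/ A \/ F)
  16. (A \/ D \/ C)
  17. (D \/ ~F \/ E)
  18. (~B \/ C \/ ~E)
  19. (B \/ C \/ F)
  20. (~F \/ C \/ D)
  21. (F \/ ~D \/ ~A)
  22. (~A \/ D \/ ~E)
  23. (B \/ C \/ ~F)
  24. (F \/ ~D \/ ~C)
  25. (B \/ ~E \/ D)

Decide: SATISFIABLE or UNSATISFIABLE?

UNSATISFIABLE

B = True:
  D = True:
    E = True:
      propagation gives A=False; contradiction.
    E = False:
      propagation gives C=False, A=False; contradiction.
  D = False:
    E = True:
      propagation gives F=True; contradiction.
    E = False:
      propagation gives A=True, C=True; contradiction.
B = False:
  D = True:
    C = True:
      propagation gives E=True, A=True; contradiction.
    C = False:
      propagation gives F=True; contradiction.
  D = False:
    propagation gives E=False, F=False, A=True, C=False; an empty clause results — contradiction.
Every branch closes, so no satisfying assignment exists.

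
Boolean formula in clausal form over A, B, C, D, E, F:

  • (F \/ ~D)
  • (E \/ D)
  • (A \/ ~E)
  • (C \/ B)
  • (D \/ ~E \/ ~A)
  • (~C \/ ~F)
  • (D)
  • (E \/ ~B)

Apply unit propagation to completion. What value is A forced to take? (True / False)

True

Unit clause (D) sets D = True.
In (F \/ ~D), ~D is now false; F must hold, so F = True.
In (~C \/ ~F), ~F is now false; ~C must hold, so C = False.
(B \/ C): since C = False, the clause reduces to (B). B = True.
(~B \/ E) with B = True leaves only E, so E = True.
(A \/ ~E): since E = True, the clause reduces to (A). A = True.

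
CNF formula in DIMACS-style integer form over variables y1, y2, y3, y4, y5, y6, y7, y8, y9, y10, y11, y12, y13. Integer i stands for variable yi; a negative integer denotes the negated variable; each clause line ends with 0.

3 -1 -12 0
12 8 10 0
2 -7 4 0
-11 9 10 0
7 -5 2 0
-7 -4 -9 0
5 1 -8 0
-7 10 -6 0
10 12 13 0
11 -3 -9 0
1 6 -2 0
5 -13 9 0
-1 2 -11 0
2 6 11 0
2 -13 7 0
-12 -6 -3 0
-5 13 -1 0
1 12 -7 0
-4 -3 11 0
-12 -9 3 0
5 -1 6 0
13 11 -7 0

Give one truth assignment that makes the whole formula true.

y10 occurs only positively in the remaining clauses — set y10 = True.
Set y1 = True and propagate.
For the remaining variables, y2 = True, y3 = False, y4 = False, y5 = False, y6 = True, y7 = False, y8 = False, y9 = True, y11 = True, y12 = False, y13 = True works.

y1=True, y2=True, y3=False, y4=False, y5=False, y6=True, y7=False, y8=False, y9=True, y10=True, y11=True, y12=False, y13=True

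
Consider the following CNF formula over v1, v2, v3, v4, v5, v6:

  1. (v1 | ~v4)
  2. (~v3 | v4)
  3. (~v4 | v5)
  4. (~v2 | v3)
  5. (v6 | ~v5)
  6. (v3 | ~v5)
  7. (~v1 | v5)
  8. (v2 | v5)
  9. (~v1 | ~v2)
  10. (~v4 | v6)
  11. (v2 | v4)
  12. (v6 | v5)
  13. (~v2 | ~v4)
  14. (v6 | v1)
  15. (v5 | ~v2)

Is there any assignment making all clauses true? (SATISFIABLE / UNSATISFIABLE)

Pure literal: v6 appears only positively; assign v6 = True.
Try v1 = True.
  then v5 is forced to True.
  then v3 is forced to True.
  then v4 is forced to True.
  then v2 is forced to False.
So v1=True, v2=False, v3=True, v4=True, v5=True, v6=True is a satisfying assignment.

SATISFIABLE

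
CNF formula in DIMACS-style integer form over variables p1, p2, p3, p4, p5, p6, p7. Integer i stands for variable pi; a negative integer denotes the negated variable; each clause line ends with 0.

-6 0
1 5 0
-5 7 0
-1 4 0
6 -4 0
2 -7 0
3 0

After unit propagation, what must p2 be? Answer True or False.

True

(~p6) is a unit clause: p6 = False.
(p6 \/ ~p4): since p6 = False, the clause reduces to (~p4). p4 = False.
(p4 \/ ~p1): since p4 = False, the clause reduces to (~p1). p1 = False.
(p1 \/ p5): since p1 = False, the clause reduces to (p5). p5 = True.
(p7 \/ ~p5): since p5 = True, the clause reduces to (p7). p7 = True.
From (p2 \/ ~p7) and p7 = True: p2 = True.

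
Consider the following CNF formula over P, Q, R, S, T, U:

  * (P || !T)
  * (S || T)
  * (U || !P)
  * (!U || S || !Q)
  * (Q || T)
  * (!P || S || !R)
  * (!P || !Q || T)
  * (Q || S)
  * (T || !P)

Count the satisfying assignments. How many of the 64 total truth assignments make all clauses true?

Satisfying assignments:
  P=F Q=T R=F S=T T=F U=F
  P=F Q=T R=F S=T T=F U=T
  P=F Q=T R=T S=T T=F U=F
  P=F Q=T R=T S=T T=F U=T
  P=T Q=F R=F S=T T=T U=T
  P=T Q=F R=T S=T T=T U=T
  P=T Q=T R=F S=T T=T U=T
  P=T Q=T R=T S=T T=T U=T
That's 8 in total.

8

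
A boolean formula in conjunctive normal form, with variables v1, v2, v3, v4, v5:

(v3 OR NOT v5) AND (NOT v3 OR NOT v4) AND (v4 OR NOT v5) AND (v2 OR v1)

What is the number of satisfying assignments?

9

Split on v3, then v4.
  v3=1, v4=1: a clause becomes empty — 0.
  v3=1, v4=0: remaining (v1,v2,v5) ∈ {(0,1,0); (1,0,0); (1,1,0)} — 3.
  v3=0, v4=1: remaining (v1,v2,v5) ∈ {(0,1,0); (1,0,0); (1,1,0)} — 3.
  v3=0, v4=0: remaining (v1,v2,v5) ∈ {(0,1,0); (1,0,0); (1,1,0)} — 3.
Total: 0 + 3 + 3 + 3 = 9.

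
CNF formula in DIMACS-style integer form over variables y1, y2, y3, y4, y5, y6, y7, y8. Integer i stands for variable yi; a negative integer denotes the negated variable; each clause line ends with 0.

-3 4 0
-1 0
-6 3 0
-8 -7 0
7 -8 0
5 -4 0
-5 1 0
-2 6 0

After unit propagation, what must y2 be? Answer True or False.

(NOT y1) is a unit clause: y1 = False.
(y1 OR NOT y5) with y1 = False leaves only NOT y5, so y5 = False.
In (y5 OR NOT y4), y5 is now false; NOT y4 must hold, so y4 = False.
(NOT y3 OR y4) with y4 = False leaves only NOT y3, so y3 = False.
In (y3 OR NOT y6), y3 is now false; NOT y6 must hold, so y6 = False.
(y6 OR NOT y2): since y6 = False, the clause reduces to (NOT y2). y2 = False.

False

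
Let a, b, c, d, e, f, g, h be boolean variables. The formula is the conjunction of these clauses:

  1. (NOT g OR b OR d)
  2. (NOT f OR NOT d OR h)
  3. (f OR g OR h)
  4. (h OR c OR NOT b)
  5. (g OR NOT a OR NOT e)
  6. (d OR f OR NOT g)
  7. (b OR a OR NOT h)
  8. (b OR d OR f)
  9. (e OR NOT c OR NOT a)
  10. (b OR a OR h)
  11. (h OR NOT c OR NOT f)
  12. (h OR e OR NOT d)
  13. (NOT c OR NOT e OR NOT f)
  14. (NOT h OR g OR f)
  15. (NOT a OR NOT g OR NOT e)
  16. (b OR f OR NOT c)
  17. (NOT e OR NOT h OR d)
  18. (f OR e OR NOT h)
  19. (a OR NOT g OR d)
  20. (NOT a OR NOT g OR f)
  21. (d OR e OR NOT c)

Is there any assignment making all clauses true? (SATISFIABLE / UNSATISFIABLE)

Set a = True and propagate.
Set b = True and propagate.
Set c = False and propagate.
  then h is forced to True.
For the remaining variables, d = False, e = False, f = True, g = False works.
So a=1, b=1, c=0, d=0, e=0, f=1, g=0, h=1 is a satisfying assignment.

SATISFIABLE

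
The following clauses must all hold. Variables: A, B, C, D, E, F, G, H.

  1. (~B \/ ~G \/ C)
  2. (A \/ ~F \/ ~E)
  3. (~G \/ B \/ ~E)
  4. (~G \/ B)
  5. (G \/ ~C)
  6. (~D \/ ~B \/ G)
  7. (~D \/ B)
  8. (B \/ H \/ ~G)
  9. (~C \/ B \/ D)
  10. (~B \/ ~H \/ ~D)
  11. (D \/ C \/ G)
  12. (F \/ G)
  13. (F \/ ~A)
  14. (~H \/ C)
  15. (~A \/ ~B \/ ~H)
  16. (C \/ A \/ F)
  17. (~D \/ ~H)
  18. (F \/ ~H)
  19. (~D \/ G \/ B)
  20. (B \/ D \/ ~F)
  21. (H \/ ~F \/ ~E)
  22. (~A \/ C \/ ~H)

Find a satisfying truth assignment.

A=False  B=True  C=True  D=True  E=True  F=False  G=True  H=False

Set A = False and propagate.
Branch on B: take B = True.
The remaining clauses are satisfied by C = True, D = True, E = True, F = False, G = True, H = False.
Every clause has at least one true literal under this assignment.
Check each clause:
  1. (~G \/ ~B \/ C) — C is true.
  2. (~F \/ ~E \/ A) — ~F is true.
  3. (~G \/ B \/ ~E) — B is true.
  4. (B \/ ~G) — B is true.
  5. (~C \/ G) — G is true.
  6. (~B \/ G \/ ~D) — G is true.
  7. (~D \/ B) — B is true.
  8. (B \/ H \/ ~G) — B is true.
  9. (~C \/ D \/ B) — B is true.
  10. (~H \/ ~D \/ ~B) — ~H is true.
  11. (D \/ G \/ C) — C is true.
  12. (G \/ F) — G is true.
  13. (F \/ ~A) — ~A is true.
  14. (C \/ ~H) — ~H is true.
  15. (~B \/ ~H \/ ~A) — ~H is true.
  16. (C \/ F \/ A) — C is true.
  17. (~D \/ ~H) — ~H is true.
  18. (F \/ ~H) — ~H is true.
  19. (B \/ ~D \/ G) — B is true.
  20. (D \/ B \/ ~F) — ~F is true.
  21. (~E \/ ~F \/ H) — ~F is true.
  22. (~A \/ C \/ ~H) — ~H is true.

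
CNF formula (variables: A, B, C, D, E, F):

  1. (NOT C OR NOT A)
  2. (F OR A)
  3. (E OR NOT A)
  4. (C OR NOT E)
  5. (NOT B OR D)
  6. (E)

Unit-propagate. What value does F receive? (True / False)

True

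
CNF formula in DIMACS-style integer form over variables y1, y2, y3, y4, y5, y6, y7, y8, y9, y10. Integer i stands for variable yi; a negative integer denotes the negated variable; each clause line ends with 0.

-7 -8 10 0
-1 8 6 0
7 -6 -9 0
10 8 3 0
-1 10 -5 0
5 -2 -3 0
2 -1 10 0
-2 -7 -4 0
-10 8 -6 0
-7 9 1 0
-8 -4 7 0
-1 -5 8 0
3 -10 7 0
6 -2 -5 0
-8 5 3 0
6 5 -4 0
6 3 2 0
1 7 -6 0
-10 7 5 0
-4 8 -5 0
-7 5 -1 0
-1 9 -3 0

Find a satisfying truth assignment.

y1 = F  y2 = F  y3 = T  y4 = F  y5 = T  y6 = F  y7 = F  y8 = F  y9 = T  y10 = F

Check each clause:
  1. {¬y8, ¬y7, y10} — ¬y8 is true.
  2. {¬y1, y8, y6} — ¬y1 is true.
  3. {¬y9, ¬y6, y7} — ¬y6 is true.
  4. {y8, y3, y10} — y3 is true.
  5. {¬y5, y10, ¬y1} — ¬y1 is true.
  6. {¬y3, y5, ¬y2} — y5 is true.
  7. {¬y1, y2, y10} — ¬y1 is true.
  8. {¬y2, ¬y4, ¬y7} — ¬y7 is true.
  9. {¬y6, ¬y10, y8} — ¬y6 is true.
  10. {¬y7, y9, y1} — y9 is true.
  11. {y7, ¬y8, ¬y4} — ¬y8 is true.
  12. {¬y1, y8, ¬y5} — ¬y1 is true.
  13. {¬y10, y7, y3} — y3 is true.
  14. {¬y2, y6, ¬y5} — ¬y2 is true.
  15. {y3, ¬y8, y5} — ¬y8 is true.
  16. {¬y4, y5, y6} — ¬y4 is true.
  17. {y6, y2, y3} — y3 is true.
  18. {y7, ¬y6, y1} — ¬y6 is true.
  19. {y5, ¬y10, y7} — y5 is true.
  20. {¬y4, y8, ¬y5} — ¬y4 is true.
  21. {¬y1, y5, ¬y7} — ¬y7 is true.
  22. {y9, ¬y3, ¬y1} — y9 is true.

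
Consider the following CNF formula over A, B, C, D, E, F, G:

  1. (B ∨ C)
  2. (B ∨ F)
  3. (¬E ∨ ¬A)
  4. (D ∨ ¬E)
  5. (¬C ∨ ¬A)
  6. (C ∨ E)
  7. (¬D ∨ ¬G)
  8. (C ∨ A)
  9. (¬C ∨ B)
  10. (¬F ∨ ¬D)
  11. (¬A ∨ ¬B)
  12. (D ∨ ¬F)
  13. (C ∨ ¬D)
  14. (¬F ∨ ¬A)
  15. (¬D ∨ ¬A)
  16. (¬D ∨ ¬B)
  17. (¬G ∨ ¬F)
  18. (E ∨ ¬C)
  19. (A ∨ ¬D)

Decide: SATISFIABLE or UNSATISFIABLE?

UNSATISFIABLE

D = True:
  propagation gives G=False, F=False, B=True; an empty clause results — contradiction.
D = False:
  propagation gives E=False, C=True; an empty clause results — contradiction.
Every branch closes, so no satisfying assignment exists.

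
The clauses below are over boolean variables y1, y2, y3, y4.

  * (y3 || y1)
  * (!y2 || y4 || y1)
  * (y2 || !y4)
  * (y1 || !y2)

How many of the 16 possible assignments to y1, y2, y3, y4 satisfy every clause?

The models are:
  y1=0 y2=0 y3=1 y4=0
  y1=1 y2=0 y3=0 y4=0
  y1=1 y2=0 y3=1 y4=0
  y1=1 y2=1 y3=0 y4=0
  y1=1 y2=1 y3=0 y4=1
  y1=1 y2=1 y3=1 y4=0
  y1=1 y2=1 y3=1 y4=1
That's 7 in total.

7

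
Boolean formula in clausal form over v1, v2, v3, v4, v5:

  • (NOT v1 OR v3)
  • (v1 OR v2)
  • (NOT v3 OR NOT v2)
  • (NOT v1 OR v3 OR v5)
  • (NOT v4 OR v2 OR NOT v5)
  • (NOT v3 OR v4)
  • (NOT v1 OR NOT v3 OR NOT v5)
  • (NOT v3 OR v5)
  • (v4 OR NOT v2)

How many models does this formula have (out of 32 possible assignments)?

2

Satisfying assignments:
  v1=F v2=T v3=F v4=T v5=F
  v1=F v2=T v3=F v4=T v5=T
That's 2 in total.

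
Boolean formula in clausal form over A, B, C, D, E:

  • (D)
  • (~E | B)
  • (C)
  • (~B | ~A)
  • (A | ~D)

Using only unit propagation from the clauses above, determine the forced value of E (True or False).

(D) is a unit clause: D = True.
(C) is a unit clause: C = True.
(A | ~D): since D = True, the clause reduces to (A). A = True.
From (~A | ~B) and A = True: B = False.
From (~E | B) and B = False: E = False.

False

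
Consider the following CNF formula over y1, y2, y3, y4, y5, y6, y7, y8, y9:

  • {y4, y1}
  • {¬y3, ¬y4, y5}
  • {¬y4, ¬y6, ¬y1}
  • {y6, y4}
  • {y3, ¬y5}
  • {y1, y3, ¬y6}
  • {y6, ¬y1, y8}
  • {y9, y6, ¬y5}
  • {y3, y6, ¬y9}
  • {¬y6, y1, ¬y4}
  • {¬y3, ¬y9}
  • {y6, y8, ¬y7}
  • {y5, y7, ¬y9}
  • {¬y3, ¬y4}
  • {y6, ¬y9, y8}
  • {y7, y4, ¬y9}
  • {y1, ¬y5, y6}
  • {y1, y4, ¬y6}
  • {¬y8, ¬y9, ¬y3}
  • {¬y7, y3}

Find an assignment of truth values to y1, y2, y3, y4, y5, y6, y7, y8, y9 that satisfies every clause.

Set y1 = True and propagate.
Branch on y3: take y3 = True.
  then y9 is forced to False.
  then y4 is forced to False.
  then y6 is forced to True.
y2, y5, y7, y8 are now unconstrained; take y2 = True, y5 = False, y7 = False, y8 = True.

y1=1, y2=1, y3=1, y4=0, y5=0, y6=1, y7=0, y8=1, y9=0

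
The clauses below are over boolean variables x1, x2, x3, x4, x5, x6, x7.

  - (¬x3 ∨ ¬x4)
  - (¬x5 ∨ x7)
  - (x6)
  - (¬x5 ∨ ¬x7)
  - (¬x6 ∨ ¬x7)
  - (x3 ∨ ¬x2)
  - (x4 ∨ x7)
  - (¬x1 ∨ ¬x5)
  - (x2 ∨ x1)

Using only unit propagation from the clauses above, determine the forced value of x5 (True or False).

False

(x6) is a unit clause: x6 = True.
In (¬x7 ∨ ¬x6), ¬x6 is now false; ¬x7 must hold, so x7 = False.
In (¬x5 ∨ x7), x7 is now false; ¬x5 must hold, so x5 = False.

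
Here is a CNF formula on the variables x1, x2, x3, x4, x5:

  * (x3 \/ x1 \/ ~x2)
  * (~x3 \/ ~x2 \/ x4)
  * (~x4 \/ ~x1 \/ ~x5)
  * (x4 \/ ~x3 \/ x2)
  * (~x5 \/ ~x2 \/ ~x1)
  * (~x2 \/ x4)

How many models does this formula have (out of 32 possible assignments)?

14

Split on x2, then x4.
  x2=1, x4=1: remaining (x1,x3,x5) ∈ {(0,1,0); (0,1,1); (1,0,0); (1,1,0)} — 4.
  x2=1, x4=0: a clause becomes empty — 0.
  x2=0, x4=1: x3 free; 3 ways for (x1,x5) × 2^1 = 6.
  x2=0, x4=0: remaining (x1,x3,x5) ∈ {(0,0,0); (0,0,1); (1,0,0); (1,0,1)} — 4.
Total: 4 + 0 + 6 + 4 = 14.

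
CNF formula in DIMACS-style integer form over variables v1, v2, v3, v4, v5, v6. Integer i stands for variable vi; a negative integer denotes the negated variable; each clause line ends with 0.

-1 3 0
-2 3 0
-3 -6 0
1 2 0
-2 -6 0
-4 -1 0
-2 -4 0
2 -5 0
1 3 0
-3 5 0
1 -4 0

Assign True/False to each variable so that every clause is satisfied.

v1 = T  v2 = T  v3 = T  v4 = F  v5 = T  v6 = F

v4 occurs only negated in the remaining clauses — set v4 = False.
Pure literal: v6 appears only negated; assign v6 = False.
Branch on v1: take v1 = True.
  then v3 is forced to True.
  then v5 is forced to True.
  then v2 is forced to True.
Every clause has at least one true literal under this assignment.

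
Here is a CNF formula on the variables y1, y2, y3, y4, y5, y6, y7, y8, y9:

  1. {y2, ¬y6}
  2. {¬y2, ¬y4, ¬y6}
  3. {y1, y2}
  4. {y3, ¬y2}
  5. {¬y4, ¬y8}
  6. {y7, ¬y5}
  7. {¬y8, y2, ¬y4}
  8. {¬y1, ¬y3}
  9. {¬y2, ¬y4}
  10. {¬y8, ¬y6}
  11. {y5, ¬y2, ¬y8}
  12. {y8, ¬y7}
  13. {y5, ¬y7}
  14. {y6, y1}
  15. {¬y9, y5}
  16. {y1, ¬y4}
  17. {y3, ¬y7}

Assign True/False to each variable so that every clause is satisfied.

y1=0, y2=1, y3=1, y4=0, y5=0, y6=1, y7=0, y8=0, y9=0

Check each clause:
  1. {¬y6, y2} — y2 is true.
  2. {¬y6, ¬y2, ¬y4} — ¬y4 is true.
  3. {y2, y1} — y2 is true.
  4. {y3, ¬y2} — y3 is true.
  5. {¬y8, ¬y4} — ¬y8 is true.
  6. {¬y5, y7} — ¬y5 is true.
  7. {¬y4, y2, ¬y8} — ¬y8 is true.
  8. {¬y3, ¬y1} — ¬y1 is true.
  9. {¬y4, ¬y2} — ¬y4 is true.
  10. {¬y8, ¬y6} — ¬y8 is true.
  11. {y5, ¬y8, ¬y2} — ¬y8 is true.
  12. {¬y7, y8} — ¬y7 is true.
  13. {y5, ¬y7} — ¬y7 is true.
  14. {y6, y1} — y6 is true.
  15. {¬y9, y5} — ¬y9 is true.
  16. {¬y4, y1} — ¬y4 is true.
  17. {y3, ¬y7} — ¬y7 is true.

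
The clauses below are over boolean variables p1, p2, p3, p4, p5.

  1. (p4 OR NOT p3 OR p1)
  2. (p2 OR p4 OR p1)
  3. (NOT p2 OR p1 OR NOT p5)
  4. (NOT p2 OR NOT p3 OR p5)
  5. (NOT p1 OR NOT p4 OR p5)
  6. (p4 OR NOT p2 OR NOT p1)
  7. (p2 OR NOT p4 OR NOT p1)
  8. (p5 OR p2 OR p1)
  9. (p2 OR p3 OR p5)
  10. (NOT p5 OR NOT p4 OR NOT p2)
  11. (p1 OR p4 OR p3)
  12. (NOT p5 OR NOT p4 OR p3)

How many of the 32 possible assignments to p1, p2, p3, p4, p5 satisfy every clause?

Satisfying assignments:
  p1=0 p2=0 p3=1 p4=1 p5=1
  p1=0 p2=1 p3=0 p4=1 p5=0
  p1=1 p2=0 p3=0 p4=0 p5=1
  p1=1 p2=0 p3=1 p4=0 p5=0
  p1=1 p2=0 p3=1 p4=0 p5=1
Count: 5.

5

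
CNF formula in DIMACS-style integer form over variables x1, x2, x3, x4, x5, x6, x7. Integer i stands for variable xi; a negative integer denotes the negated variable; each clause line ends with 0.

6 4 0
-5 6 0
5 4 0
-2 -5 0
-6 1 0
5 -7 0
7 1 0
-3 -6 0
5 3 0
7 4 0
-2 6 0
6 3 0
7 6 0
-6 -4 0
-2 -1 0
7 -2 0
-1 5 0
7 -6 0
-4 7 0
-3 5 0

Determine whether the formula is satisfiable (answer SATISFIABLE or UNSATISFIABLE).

SATISFIABLE

x2 occurs only negated in the remaining clauses — set x2 = False.
Try x1 = True.
  then x5 is forced to True.
  then x6 is forced to True.
  then x3 is forced to False.
  then x4 is forced to False.
  then x7 is forced to True.
So x1=1  x2=0  x3=0  x4=0  x5=1  x6=1  x7=1 is a satisfying assignment.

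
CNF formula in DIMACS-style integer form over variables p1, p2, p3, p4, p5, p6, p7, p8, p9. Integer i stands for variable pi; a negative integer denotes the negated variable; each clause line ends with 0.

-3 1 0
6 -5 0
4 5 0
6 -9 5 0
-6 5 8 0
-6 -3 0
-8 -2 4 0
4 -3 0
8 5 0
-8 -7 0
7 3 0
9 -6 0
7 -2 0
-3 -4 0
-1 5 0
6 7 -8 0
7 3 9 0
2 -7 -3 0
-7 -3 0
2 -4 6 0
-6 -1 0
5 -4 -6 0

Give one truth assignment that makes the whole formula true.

Branch on p1: take p1 = False.
  then p3 is forced to False.
  then p7 is forced to True.
  then p8 is forced to False.
  then p5 is forced to True.
  then p6 is forced to True.
  then p9 is forced to True.
p2, p4 are now unconstrained; take p2 = True, p4 = True.
Every clause has at least one true literal under this assignment.

p1=F, p2=T, p3=F, p4=T, p5=T, p6=T, p7=T, p8=F, p9=T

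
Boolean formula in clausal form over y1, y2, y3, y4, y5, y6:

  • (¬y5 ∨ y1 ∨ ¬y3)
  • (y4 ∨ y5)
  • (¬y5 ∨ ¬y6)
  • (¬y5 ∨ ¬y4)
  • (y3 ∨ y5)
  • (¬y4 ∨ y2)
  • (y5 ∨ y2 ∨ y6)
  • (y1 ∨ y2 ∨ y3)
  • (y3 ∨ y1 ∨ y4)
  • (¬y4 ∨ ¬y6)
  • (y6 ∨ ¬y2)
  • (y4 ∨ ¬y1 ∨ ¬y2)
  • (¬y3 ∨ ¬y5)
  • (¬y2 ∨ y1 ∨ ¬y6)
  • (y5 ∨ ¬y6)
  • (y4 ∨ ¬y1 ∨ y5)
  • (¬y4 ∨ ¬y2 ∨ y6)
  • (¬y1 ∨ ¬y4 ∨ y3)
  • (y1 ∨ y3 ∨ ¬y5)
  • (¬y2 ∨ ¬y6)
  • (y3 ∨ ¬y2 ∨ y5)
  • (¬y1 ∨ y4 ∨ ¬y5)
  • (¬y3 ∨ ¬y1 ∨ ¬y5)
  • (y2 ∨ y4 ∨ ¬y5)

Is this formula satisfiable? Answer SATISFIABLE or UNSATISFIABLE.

y5 = True:
  propagation gives y6=False, y4=False, y2=False; an empty clause results — contradiction.
y5 = False:
  propagation gives y4=True, y3=True, y2=True, y6=False; an empty clause results — contradiction.
Every branch closes, so no satisfying assignment exists.

UNSATISFIABLE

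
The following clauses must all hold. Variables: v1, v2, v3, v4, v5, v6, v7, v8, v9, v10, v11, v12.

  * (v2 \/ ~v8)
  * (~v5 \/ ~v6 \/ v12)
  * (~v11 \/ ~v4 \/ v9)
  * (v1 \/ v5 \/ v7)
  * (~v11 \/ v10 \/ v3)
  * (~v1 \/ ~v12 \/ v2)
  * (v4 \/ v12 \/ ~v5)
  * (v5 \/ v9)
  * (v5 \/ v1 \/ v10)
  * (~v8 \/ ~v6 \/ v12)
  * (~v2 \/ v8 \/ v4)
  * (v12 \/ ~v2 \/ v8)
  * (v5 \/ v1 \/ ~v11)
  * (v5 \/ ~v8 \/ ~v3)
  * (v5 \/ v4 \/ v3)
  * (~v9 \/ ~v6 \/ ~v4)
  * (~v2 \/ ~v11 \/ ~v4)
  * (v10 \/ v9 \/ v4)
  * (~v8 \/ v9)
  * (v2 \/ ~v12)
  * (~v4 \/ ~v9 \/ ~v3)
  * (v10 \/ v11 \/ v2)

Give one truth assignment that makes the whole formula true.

v6 occurs only negated in the remaining clauses — set v6 = False.
Pure literal: v7 appears only positively; assign v7 = True.
Try v1 = True.
Set v2 = False and propagate.
  then v8 is forced to False.
  then v12 is forced to False.
The remaining clauses are satisfied by v3 = False, v4 = True, v5 = False, v9 = True, v10 = True, v11 = False.

v1=T, v2=F, v3=F, v4=T, v5=F, v6=F, v7=T, v8=F, v9=T, v10=T, v11=F, v12=F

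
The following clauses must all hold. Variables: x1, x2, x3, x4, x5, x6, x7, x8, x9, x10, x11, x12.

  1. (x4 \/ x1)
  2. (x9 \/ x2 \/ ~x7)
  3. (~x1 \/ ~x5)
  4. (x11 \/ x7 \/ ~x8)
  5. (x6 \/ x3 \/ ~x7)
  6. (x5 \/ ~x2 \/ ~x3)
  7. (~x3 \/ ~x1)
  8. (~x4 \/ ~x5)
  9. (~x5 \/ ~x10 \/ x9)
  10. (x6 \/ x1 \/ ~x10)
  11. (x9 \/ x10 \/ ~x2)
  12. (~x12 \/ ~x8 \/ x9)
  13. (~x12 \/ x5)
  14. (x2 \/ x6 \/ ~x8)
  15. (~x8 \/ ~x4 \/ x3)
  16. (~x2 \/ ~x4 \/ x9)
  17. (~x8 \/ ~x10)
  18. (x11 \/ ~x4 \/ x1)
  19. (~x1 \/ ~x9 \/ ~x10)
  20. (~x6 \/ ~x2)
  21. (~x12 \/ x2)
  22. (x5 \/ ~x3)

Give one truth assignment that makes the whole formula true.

x1 = False, x2 = False, x3 = False, x4 = True, x5 = False, x6 = True, x7 = False, x8 = False, x9 = False, x10 = False, x11 = True, x12 = False

Pure literal: x8 appears only negated; assign x8 = False.
x11 occurs only positively in the remaining clauses — set x11 = True.
Set x1 = False and propagate.
  then x4 is forced to True.
  then x5 is forced to False.
  then x12 is forced to False.
  then x3 is forced to False.
Branch on x2: take x2 = False.
For the remaining variables, x6 = True, x7 = False, x9 = False, x10 = False works.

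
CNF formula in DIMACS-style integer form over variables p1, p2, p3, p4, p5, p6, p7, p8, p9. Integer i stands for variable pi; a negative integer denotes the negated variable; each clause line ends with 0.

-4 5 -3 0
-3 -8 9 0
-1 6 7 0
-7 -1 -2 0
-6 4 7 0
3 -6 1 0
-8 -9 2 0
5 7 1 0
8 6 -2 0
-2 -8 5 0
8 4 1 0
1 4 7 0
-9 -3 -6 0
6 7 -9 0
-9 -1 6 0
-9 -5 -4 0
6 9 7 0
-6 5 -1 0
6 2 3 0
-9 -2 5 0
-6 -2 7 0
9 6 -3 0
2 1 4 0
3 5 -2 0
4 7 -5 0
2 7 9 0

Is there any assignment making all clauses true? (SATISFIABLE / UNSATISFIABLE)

SATISFIABLE

Branch on p1: take p1 = False.
Set p2 = False and propagate.
  then p4 is forced to True.
The remaining clauses are satisfied by p3 = True, p5 = True, p6 = True, p7 = True, p8 = False, p9 = False.
Every clause has at least one true literal under this assignment.
So p1 = False, p2 = False, p3 = True, p4 = True, p5 = True, p6 = True, p7 = True, p8 = False, p9 = False is a satisfying assignment.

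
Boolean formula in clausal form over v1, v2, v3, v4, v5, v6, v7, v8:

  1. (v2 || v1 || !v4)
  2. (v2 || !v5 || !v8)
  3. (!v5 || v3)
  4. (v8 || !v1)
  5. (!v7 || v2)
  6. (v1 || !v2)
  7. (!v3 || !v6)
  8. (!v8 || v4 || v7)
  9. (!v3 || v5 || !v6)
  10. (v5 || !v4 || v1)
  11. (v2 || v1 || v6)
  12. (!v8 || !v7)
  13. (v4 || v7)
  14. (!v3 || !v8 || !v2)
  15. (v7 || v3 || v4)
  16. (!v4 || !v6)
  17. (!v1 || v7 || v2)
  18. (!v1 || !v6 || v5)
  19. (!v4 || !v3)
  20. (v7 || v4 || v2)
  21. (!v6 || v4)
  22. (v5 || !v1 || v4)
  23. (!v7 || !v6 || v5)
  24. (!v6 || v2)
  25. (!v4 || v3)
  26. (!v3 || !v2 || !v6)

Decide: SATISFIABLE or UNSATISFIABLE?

v4 = True:
  propagation gives v6=False, v3=False; an empty clause results — contradiction.
v4 = False:
  propagation gives v7=True, v2=True, v1=True, v8=True; an empty clause results — contradiction.
Every branch closes, so no satisfying assignment exists.

UNSATISFIABLE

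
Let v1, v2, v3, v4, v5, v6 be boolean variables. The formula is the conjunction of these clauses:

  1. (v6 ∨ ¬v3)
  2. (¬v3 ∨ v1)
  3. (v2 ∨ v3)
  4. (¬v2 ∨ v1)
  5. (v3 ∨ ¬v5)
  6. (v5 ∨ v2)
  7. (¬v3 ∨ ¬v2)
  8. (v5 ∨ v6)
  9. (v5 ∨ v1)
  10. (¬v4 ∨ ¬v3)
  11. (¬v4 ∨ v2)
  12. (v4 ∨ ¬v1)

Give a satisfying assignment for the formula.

v1=T, v2=T, v3=F, v4=T, v5=F, v6=T

v6 occurs only positively in the remaining clauses — set v6 = True.
Try v1 = True.
  then v4 is forced to True.
  then v3 is forced to False.
  then v2 is forced to True.
  then v5 is forced to False.
Every clause has at least one true literal under this assignment.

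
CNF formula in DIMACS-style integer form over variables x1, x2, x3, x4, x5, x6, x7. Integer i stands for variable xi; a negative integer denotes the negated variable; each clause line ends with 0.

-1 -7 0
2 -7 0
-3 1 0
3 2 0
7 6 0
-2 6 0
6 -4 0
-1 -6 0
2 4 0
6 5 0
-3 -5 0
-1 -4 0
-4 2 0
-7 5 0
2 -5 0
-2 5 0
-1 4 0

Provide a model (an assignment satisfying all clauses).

x1=0, x2=1, x3=0, x4=0, x5=1, x6=1, x7=0

Try x1 = False.
  then x3 is forced to False.
  then x2 is forced to True.
  then x6 is forced to True.
  then x5 is forced to True.
x4, x7 are now unconstrained; take x4 = False, x7 = False.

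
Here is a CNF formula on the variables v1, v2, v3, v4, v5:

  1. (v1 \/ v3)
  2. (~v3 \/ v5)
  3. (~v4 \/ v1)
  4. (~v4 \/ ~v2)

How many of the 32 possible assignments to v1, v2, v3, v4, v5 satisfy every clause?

Case analysis on v1 and v3:
  v1=T, v3=T: remaining (v2,v4,v5) ∈ {(F,F,T); (F,T,T); (T,F,T)} — 3.
  v1=T, v3=F: v5 free; 3 ways for (v2,v4) × 2^1 = 6.
  v1=F, v3=T: remaining (v2,v4,v5) ∈ {(F,F,T); (T,F,T)} — 2.
  v1=F, v3=F: a clause becomes empty — 0.
Total: 3 + 6 + 2 + 0 = 11.

11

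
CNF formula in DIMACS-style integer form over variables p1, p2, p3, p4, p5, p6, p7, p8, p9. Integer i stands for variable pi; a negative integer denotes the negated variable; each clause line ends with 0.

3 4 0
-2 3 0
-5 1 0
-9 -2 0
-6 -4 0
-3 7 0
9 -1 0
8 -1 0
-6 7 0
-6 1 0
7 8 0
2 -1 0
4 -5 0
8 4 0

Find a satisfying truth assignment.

Pure literal: p5 appears only negated; assign p5 = False.
Pure literal: p6 appears only negated; assign p6 = False.
Set p1 = False and propagate.
Set p2 = False and propagate.
The remaining clauses are satisfied by p3 = True, p4 = True, p7 = True, p8 = False, p9 = False.
Every clause has at least one true literal under this assignment.

p1 = 0  p2 = 0  p3 = 1  p4 = 1  p5 = 0  p6 = 0  p7 = 1  p8 = 0  p9 = 0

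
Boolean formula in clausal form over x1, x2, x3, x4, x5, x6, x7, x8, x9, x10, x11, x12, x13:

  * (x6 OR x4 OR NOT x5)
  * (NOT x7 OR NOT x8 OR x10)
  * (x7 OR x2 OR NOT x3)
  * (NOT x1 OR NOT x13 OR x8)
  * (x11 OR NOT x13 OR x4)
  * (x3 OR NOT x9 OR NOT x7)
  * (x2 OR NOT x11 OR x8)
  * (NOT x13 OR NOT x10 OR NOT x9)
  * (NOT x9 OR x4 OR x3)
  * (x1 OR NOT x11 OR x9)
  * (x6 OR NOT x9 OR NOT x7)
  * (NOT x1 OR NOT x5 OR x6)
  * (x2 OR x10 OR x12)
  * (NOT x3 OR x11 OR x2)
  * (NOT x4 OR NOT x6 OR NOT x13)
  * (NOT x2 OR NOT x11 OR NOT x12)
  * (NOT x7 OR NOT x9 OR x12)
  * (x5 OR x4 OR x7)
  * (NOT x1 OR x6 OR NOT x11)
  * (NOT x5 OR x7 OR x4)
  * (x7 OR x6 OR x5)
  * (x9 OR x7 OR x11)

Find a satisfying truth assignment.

Pure literal: x13 appears only negated; assign x13 = False.
Try x1 = False.
For the remaining variables, x2 = True, x3 = False, x4 = True, x5 = True, x6 = True, x7 = False, x8 = True, x9 = True, x10 = True, x11 = False, x12 = False works.
Every clause has at least one true literal under this assignment.

x1=F  x2=T  x3=F  x4=T  x5=T  x6=T  x7=F  x8=T  x9=T  x10=T  x11=F  x12=F  x13=F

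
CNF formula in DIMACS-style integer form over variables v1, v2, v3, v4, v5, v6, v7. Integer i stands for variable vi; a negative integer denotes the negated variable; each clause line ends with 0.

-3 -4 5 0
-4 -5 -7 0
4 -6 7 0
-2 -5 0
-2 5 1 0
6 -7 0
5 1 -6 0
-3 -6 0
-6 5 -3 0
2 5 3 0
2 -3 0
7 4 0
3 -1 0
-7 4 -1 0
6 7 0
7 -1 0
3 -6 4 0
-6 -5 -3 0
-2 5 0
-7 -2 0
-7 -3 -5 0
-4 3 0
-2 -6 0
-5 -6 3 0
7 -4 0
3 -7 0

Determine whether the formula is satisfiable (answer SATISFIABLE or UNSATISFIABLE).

UNSATISFIABLE

v3 = True:
  propagation gives v6=False, v7=False; an empty clause results — contradiction.
v3 = False:
  propagation gives v1=False, v4=False, v7=True; an empty clause results — contradiction.
Every branch closes, so no satisfying assignment exists.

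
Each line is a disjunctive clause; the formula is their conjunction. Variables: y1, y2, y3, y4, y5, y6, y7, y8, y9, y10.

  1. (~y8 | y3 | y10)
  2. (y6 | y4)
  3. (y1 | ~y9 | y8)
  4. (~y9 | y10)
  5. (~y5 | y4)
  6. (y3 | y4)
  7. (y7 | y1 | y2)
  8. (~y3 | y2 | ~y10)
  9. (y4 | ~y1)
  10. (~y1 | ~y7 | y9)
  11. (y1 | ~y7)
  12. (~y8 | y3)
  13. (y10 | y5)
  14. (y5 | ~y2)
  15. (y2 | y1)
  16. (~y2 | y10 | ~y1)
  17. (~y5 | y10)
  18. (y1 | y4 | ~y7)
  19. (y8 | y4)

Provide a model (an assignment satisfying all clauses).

y1 = T  y2 = F  y3 = F  y4 = T  y5 = F  y6 = F  y7 = F  y8 = F  y9 = F  y10 = T

y4 occurs only positively in the remaining clauses — set y4 = True.
Set y1 = True and propagate.
For the remaining variables, y2 = False, y3 = False, y5 = False, y6 = False, y7 = False, y8 = False, y9 = False, y10 = True works.
Every clause has at least one true literal under this assignment.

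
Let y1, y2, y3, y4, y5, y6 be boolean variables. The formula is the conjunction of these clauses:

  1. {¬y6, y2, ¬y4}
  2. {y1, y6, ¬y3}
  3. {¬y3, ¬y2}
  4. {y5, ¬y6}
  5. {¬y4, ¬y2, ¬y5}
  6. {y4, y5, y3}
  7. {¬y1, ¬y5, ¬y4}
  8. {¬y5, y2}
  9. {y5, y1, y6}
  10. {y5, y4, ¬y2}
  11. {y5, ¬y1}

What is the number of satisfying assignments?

Satisfying assignments:
  y1=0 y2=1 y3=0 y4=0 y5=1 y6=0
  y1=0 y2=1 y3=0 y4=0 y5=1 y6=1
  y1=1 y2=1 y3=0 y4=0 y5=1 y6=0
  y1=1 y2=1 y3=0 y4=0 y5=1 y6=1
That's 4 in total.

4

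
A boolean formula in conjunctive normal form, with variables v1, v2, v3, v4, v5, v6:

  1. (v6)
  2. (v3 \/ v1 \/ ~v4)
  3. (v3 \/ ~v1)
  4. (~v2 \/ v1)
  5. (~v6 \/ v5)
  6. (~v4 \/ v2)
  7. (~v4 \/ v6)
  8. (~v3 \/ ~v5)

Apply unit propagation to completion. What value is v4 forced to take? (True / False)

False

(v6) stands alone — v6 = True.
(~v6 \/ v5) with v6 = True leaves only v5, so v5 = True.
In (~v5 \/ ~v3), ~v5 is now false; ~v3 must hold, so v3 = False.
From (v3 \/ ~v1) and v3 = False: v1 = False.
(v3 \/ ~v4 \/ v1): since v1 = False, v3 = False, the clause reduces to (~v4). v4 = False.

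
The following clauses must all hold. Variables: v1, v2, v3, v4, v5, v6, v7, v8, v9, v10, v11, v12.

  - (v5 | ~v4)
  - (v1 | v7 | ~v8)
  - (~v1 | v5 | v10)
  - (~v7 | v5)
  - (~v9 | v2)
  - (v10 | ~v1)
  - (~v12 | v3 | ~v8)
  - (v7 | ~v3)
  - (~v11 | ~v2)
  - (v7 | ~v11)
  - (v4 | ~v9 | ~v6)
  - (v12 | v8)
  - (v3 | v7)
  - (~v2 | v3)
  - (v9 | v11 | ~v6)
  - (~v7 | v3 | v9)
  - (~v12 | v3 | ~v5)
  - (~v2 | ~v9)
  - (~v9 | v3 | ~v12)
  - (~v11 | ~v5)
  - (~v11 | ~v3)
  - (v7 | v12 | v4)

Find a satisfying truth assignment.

v1=T  v2=F  v3=T  v4=F  v5=T  v6=F  v7=T  v8=T  v9=F  v10=T  v11=F  v12=F

Check each clause:
  1. (v5 | ~v4) — ~v4 is true.
  2. (v1 | ~v8 | v7) — v1 is true.
  3. (v10 | ~v1 | v5) — v10 is true.
  4. (~v7 | v5) — v5 is true.
  5. (~v9 | v2) — ~v9 is true.
  6. (~v1 | v10) — v10 is true.
  7. (~v8 | v3 | ~v12) — v3 is true.
  8. (~v3 | v7) — v7 is true.
  9. (~v11 | ~v2) — ~v11 is true.
  10. (~v11 | v7) — ~v11 is true.
  11. (~v6 | ~v9 | v4) — ~v6 is true.
  12. (v8 | v12) — v8 is true.
  13. (v7 | v3) — v3 is true.
  14. (~v2 | v3) — v3 is true.
  15. (~v6 | v11 | v9) — ~v6 is true.
  16. (~v7 | v9 | v3) — v3 is true.
  17. (v3 | ~v5 | ~v12) — v3 is true.
  18. (~v9 | ~v2) — ~v2 is true.
  19. (~v9 | v3 | ~v12) — v3 is true.
  20. (~v5 | ~v11) — ~v11 is true.
  21. (~v11 | ~v3) — ~v11 is true.
  22. (v7 | v4 | v12) — v7 is true.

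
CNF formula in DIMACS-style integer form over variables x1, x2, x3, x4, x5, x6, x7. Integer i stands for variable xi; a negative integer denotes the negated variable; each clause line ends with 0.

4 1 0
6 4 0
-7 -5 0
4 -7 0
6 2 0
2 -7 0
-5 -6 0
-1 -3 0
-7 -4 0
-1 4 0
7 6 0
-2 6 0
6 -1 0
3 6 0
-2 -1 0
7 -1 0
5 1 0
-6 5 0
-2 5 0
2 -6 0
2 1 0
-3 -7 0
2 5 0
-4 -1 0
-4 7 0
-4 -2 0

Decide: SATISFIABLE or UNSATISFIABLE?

UNSATISFIABLE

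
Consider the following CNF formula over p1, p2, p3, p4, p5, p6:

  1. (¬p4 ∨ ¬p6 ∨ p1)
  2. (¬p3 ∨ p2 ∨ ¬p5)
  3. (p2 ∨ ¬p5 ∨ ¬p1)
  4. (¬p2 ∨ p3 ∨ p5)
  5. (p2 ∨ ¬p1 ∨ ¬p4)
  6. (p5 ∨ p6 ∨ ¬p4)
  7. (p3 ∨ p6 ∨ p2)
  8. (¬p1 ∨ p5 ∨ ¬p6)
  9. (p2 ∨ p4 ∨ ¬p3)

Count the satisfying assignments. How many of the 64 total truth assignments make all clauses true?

Split on p2, then p5.
  p2=1, p5=1: p3 free; 7 ways for (p1,p4,p6) × 2^1 = 14.
  p2=1, p5=0: remaining (p1,p3,p4,p6) ∈ {(0,1,0,0); (0,1,0,1); (1,1,0,0)} — 3.
  p2=0, p5=1: remaining (p1,p3,p4,p6) ∈ {(0,0,0,1)} — 1.
  p2=0, p5=0: remaining (p1,p3,p4,p6) ∈ {(0,0,0,1)} — 1.
Total: 14 + 3 + 1 + 1 = 19.

19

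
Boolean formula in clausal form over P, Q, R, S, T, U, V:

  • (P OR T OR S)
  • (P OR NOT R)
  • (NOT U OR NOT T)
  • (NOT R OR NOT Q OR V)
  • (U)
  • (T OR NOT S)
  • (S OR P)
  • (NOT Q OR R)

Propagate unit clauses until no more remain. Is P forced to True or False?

(U) is a unit clause: U = True.
(NOT T OR NOT U): since U = True, the clause reduces to (NOT T). T = False.
(T OR NOT S) with T = False leaves only NOT S, so S = False.
In (P OR S OR T), S, T are now false; P must hold, so P = True.

True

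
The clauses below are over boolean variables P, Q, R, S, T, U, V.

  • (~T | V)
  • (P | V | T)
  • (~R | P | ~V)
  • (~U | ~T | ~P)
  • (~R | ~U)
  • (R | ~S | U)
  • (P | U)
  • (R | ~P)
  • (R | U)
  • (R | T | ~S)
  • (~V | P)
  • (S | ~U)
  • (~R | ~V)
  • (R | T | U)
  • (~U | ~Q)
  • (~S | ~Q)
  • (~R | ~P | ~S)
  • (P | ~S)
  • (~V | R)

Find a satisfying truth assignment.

Set P = True and propagate.
  then R is forced to True.
  then U is forced to False.
  then V is forced to False.
  then T is forced to False.
  then S is forced to False.
Q is now unconstrained; take Q = True.
Check each clause:
  1. (V | ~T) — ~T is true.
  2. (T | V | P) — P is true.
  3. (~R | P | ~V) — ~V is true.
  4. (~P | ~U | ~T) — ~U is true.
  5. (~R | ~U) — ~U is true.
  6. (R | ~S | U) — R is true.
  7. (P | U) — P is true.
  8. (R | ~P) — R is true.
  9. (R | U) — R is true.
  10. (R | ~S | T) — R is true.
  11. (~V | P) — ~V is true.
  12. (~U | S) — ~U is true.
  13. (~R | ~V) — ~V is true.
  14. (T | U | R) — R is true.
  15. (~Q | ~U) — ~U is true.
  16. (~S | ~Q) — ~S is true.
  17. (~S | ~P | ~R) — ~S is true.
  18. (~S | P) — P is true.
  19. (~V | R) — ~V is true.

P = T, Q = T, R = T, S = F, T = F, U = F, V = F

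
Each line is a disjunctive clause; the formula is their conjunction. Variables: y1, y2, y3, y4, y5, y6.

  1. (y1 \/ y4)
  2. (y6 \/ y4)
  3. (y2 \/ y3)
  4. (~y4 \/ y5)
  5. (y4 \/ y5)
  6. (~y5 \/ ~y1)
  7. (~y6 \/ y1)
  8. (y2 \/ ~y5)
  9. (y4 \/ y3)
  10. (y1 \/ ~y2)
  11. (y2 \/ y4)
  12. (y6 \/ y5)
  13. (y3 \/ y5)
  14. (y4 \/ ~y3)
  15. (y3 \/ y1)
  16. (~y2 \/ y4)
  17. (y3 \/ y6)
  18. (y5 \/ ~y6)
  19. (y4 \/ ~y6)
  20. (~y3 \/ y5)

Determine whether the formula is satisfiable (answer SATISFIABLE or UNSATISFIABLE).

y4 = True:
  propagation gives y5=True, y1=False, y6=False, y2=True; an empty clause results — contradiction.
y4 = False:
  propagation gives y1=True, y6=True; an empty clause results — contradiction.
Every branch closes, so no satisfying assignment exists.

UNSATISFIABLE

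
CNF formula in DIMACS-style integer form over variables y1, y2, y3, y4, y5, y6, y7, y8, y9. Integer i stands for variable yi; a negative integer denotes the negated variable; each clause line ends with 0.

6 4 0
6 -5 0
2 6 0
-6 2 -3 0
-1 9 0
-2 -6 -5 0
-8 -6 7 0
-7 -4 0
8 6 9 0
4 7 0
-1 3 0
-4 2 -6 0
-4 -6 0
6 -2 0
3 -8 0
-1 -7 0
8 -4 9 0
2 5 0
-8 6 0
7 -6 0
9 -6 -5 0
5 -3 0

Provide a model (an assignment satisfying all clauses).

y1=F, y2=T, y3=F, y4=F, y5=F, y6=T, y7=T, y8=F, y9=T

Check each clause:
  1. (y4 || y6) — y6 is true.
  2. (!y5 || y6) — !y5 is true.
  3. (y6 || y2) — y2 is true.
  4. (y2 || !y3 || !y6) — y2 is true.
  5. (y9 || !y1) — y9 is true.
  6. (!y6 || !y2 || !y5) — !y5 is true.
  7. (!y8 || !y6 || y7) — !y8 is true.
  8. (!y4 || !y7) — !y4 is true.
  9. (y9 || y8 || y6) — y9 is true.
  10. (y4 || y7) — y7 is true.
  11. (!y1 || y3) — !y1 is true.
  12. (y2 || !y6 || !y4) — y2 is true.
  13. (!y6 || !y4) — !y4 is true.
  14. (!y2 || y6) — y6 is true.
  15. (!y8 || y3) — !y8 is true.
  16. (!y1 || !y7) — !y1 is true.
  17. (!y4 || y8 || y9) — y9 is true.
  18. (y2 || y5) — y2 is true.
  19. (y6 || !y8) — !y8 is true.
  20. (y7 || !y6) — y7 is true.
  21. (!y6 || y9 || !y5) — y9 is true.
  22. (y5 || !y3) — !y3 is true.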